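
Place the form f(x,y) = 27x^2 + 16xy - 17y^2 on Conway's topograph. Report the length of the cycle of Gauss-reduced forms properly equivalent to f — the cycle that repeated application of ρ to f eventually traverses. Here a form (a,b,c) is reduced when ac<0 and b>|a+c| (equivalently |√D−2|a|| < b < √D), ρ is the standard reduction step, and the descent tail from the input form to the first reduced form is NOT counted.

D = 2092, ⌊√D⌋ = 45
river: ρ → (-17,18,26)
river: ρ → (26,34,-9)
river: ρ → (-9,38,18)
river: ρ → (18,34,-13)
river: ρ → (-13,44,3)
river: ρ → (3,40,-41)
river: ρ → (-41,42,2)
river: ρ → (2,42,-41)
river: ρ → (-41,40,3)
river: ρ → (3,44,-13)
river: ρ → (-13,34,18)
river: ρ → (18,38,-9)
river: ρ → (-9,34,26)
river: ρ → (26,18,-17)
river: ρ → (-17,16,27)
river: ρ → (27,38,-6)
river: ρ → (-6,34,39)
river: ρ → (39,44,-1)
river: ρ → (-1,44,39)
river: ρ → (39,34,-6)
river: ρ → (-6,38,27)
river: ρ → (27,16,-17)
ρ-cycle length = 22 (tail of 0 descent steps not counted)

22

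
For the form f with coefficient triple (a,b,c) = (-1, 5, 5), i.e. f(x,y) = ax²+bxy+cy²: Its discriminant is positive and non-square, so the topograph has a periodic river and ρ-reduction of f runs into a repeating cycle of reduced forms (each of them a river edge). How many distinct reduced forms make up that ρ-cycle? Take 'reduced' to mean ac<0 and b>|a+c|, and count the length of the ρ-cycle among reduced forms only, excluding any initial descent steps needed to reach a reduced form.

D = 45, ⌊√D⌋ = 6
river: ρ → (5,5,-1)
river: ρ → (-1,5,5)
ρ-cycle length = 2 (tail of 0 descent steps not counted)

2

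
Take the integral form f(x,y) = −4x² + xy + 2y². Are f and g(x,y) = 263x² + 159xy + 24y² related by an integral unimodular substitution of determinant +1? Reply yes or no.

D₁ = 33, D₂ = 33
river cycle of f (length 4): (2, 3, -3), (-3, 3, 2), (2, 5, -1), (-1, 5, 2)
river cycle of g (length 4): (2, 3, -3), (-3, 3, 2), (2, 5, -1), (-1, 5, 2)
cycles coincide ⇒ equivalent

yes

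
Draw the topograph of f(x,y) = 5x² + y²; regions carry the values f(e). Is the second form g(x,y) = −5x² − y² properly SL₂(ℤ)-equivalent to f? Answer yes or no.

D₁ = -20, D₂ = -20
f: flip: (5,0,1)→(1,0,5)
f: reduced (well bottom): (1,0,5) with a≤c, −a<b≤a
g is negative-definite; reduce −g:
−g: flip: (5,0,1)→(1,0,5)
−g: reduced (well bottom): (1,0,5) with a≤c, −a<b≤a
flip sign back: reduced form of g is (-1,0,-5)
reduced forms (1, 0, 5) vs (-1, 0, -5) ⇒ inequivalent

no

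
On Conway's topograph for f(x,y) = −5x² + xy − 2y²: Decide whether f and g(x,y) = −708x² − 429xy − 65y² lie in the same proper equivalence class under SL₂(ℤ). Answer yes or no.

D₁ = -39, D₂ = -39
f is negative-definite; reduce −f:
−f: flip: (5,-1,2)→(2,1,5)
−f: reduced (well bottom): (2,1,5) with a≤c, −a<b≤a
flip sign back: reduced form of f is (-2,-1,-5)
g is negative-definite; reduce −g:
−g: flip: (708,429,65)→(65,-429,708)
−g: translate: b→-39 (≡-429 mod 130), so (65,-429,708)→(65,-39,6)
−g: flip: (65,-39,6)→(6,39,65)
−g: translate: b→3 (≡39 mod 12), so (6,39,65)→(6,3,2)
−g: flip: (6,3,2)→(2,-3,6)
−g: translate: b→1 (≡-3 mod 4), so (2,-3,6)→(2,1,5)
−g: reduced (well bottom): (2,1,5) with a≤c, −a<b≤a
flip sign back: reduced form of g is (-2,-1,-5)
reduced forms (-2, -1, -5) vs (-2, -1, -5) ⇒ equivalent

yes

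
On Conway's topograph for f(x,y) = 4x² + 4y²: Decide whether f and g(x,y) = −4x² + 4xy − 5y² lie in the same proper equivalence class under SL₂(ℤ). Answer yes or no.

D₁ = -64, D₂ = -64
f: reduced (well bottom): (4,0,4) with a≤c, −a<b≤a
g is negative-definite; reduce −g:
−g: translate: b→4 (≡-4 mod 8), so (4,-4,5)→(4,4,5)
−g: reduced (well bottom): (4,4,5) with a≤c, −a<b≤a
flip sign back: reduced form of g is (-4,-4,-5)
reduced forms (4, 0, 4) vs (-4, -4, -5) ⇒ inequivalent

no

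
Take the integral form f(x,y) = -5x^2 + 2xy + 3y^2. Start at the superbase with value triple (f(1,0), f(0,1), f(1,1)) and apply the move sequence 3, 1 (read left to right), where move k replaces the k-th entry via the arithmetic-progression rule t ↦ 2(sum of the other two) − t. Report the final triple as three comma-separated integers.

start (-5,3,0) = (f(1,0),f(0,1),f(1,1))
replace slot 3: 2·((-5)+3) − 0 = -4 → (-5,3,-4)
replace slot 1: 2·(3+(-4)) − (-5) = 3 → (3,3,-4)

3,3,-4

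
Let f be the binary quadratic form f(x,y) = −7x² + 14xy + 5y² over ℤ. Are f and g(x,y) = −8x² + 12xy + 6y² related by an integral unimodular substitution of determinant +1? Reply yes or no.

D₁ = 336, D₂ = 336
river cycle of f (length 4): (5, 16, -4), (-4, 16, 5), (5, 14, -7), (-7, 14, 5)
river cycle of g (length 6): (6, 12, -8), (-8, 4, 10), (10, 16, -2), (-2, 16, 10), (10, 4, -8), (-8, 12, 6)
cycles differ ⇒ inequivalent

no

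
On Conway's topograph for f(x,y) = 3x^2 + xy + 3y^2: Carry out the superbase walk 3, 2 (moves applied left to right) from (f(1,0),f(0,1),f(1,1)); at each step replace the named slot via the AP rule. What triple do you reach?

start (3,3,7) = (f(1,0),f(0,1),f(1,1))
replace slot 3: 2·(3+3) − 7 = 5 → (3,3,5)
replace slot 2: 2·(3+5) − 3 = 13 → (3,13,5)

3,13,5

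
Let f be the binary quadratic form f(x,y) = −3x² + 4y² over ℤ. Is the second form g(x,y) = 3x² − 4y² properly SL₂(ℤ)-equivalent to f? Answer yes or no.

D₁ = 48, D₂ = 48
river cycle of f (length 2): (-3, 6, 1), (1, 6, -3)
river cycle of g (length 2): (3, 6, -1), (-1, 6, 3)
cycles differ ⇒ inequivalent

no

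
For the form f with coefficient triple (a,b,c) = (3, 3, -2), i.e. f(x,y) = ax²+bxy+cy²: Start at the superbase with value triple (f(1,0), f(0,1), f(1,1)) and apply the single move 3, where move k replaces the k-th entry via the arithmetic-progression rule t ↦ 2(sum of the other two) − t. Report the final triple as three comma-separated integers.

start (3,-2,4) = (f(1,0),f(0,1),f(1,1))
replace slot 3: 2·(3+(-2)) − 4 = -2 → (3,-2,-2)

3,-2,-2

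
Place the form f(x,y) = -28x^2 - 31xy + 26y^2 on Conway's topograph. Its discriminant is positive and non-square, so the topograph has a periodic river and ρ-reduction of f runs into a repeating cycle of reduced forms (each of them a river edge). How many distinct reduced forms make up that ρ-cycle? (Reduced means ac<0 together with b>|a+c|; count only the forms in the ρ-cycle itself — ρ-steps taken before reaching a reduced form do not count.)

D = 3873, ⌊√D⌋ = 62
descent: ρ → (26,31,-28)  [lands on river]
river: ρ → (-28,25,29)
river: ρ → (29,33,-24)
river: ρ → (-24,15,38)
river: ρ → (38,61,-1)
river: ρ → (-1,61,38)
river: ρ → (38,15,-24)
river: ρ → (-24,33,29)
river: ρ → (29,25,-28)
river: ρ → (-28,31,26)
river: ρ → (26,21,-33)
river: ρ → (-33,45,14)
river: ρ → (14,39,-42)
river: ρ → (-42,45,11)
river: ρ → (11,43,-46)
river: ρ → (-46,49,8)
river: ρ → (8,47,-52)
river: ρ → (-52,57,3)
river: ρ → (3,57,-52)
river: ρ → (-52,47,8)
river: ρ → (8,49,-46)
river: ρ → (-46,43,11)
river: ρ → (11,45,-42)
river: ρ → (-42,39,14)
river: ρ → (14,45,-33)
river: ρ → (-33,21,26)
ρ-cycle length = 26 (tail of 1 descent step not counted)

26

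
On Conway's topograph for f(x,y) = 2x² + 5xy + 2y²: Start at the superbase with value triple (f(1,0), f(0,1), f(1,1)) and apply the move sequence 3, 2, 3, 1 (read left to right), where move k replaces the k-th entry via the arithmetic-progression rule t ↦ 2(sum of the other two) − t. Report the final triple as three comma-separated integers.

start (2,2,9) = (f(1,0),f(0,1),f(1,1))
replace slot 3: 2·(2+2) − 9 = -1 → (2,2,-1)
replace slot 2: 2·(2+(-1)) − 2 = 0 → (2,0,-1)
replace slot 3: 2·(2+0) − (-1) = 5 → (2,0,5)
replace slot 1: 2·(0+5) − 2 = 8 → (8,0,5)

8,0,5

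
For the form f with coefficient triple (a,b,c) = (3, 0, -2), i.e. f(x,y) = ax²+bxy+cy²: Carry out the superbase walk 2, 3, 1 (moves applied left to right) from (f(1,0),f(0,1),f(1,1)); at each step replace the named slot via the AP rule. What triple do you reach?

start (3,-2,1) = (f(1,0),f(0,1),f(1,1))
replace slot 2: 2·(3+1) − (-2) = 10 → (3,10,1)
replace slot 3: 2·(3+10) − 1 = 25 → (3,10,25)
replace slot 1: 2·(10+25) − 3 = 67 → (67,10,25)

67,10,25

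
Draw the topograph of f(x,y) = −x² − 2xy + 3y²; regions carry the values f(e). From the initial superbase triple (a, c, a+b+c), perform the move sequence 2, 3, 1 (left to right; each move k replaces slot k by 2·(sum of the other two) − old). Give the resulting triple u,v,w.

start (-1,3,0) = (f(1,0),f(0,1),f(1,1))
replace slot 2: 2·((-1)+0) − 3 = -5 → (-1,-5,0)
replace slot 3: 2·((-1)+(-5)) − 0 = -12 → (-1,-5,-12)
replace slot 1: 2·((-5)+(-12)) − (-1) = -33 → (-33,-5,-12)

-33,-5,-12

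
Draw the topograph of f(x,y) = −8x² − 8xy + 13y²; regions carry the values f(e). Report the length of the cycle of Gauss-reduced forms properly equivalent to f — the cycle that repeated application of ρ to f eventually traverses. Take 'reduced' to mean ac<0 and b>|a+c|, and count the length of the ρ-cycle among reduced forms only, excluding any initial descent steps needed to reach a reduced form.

D = 480, ⌊√D⌋ = 21
descent: ρ → (13,8,-8)  [lands on river]
river: ρ → (-8,8,13)
river: ρ → (13,18,-3)
river: ρ → (-3,18,13)
ρ-cycle length = 4 (tail of 1 descent step not counted)

4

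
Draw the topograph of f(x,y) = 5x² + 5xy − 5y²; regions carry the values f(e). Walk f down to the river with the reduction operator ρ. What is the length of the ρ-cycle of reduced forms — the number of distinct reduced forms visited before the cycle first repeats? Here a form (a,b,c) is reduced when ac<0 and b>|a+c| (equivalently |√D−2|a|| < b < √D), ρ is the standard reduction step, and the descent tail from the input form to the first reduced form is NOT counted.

D = 125, ⌊√D⌋ = 11
river: ρ → (-5,5,5)
river: ρ → (5,5,-5)
ρ-cycle length = 2 (tail of 0 descent steps not counted)

2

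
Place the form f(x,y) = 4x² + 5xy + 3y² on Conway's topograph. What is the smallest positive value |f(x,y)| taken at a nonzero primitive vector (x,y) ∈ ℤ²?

translate: b→-3 (≡5 mod 8), so (4,5,3)→(4,-3,2)
flip: (4,-3,2)→(2,3,4)
translate: b→-1 (≡3 mod 4), so (2,3,4)→(2,-1,3)
reduced (well bottom): (2,-1,3) with a≤c, −a<b≤a
well minimum = a = 2

2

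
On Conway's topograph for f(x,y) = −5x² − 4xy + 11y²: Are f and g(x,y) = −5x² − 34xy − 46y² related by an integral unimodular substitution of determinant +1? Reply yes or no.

D₁ = 236, D₂ = 236
river cycle of f (length 6): (-5, 6, 10), (10, 14, -1), (-1, 14, 10), (10, 6, -5), (-5, 14, 2), (2, 14, -5)
river cycle of g (length 6): (-5, 6, 10), (10, 14, -1), (-1, 14, 10), (10, 6, -5), (-5, 14, 2), (2, 14, -5)
cycles coincide ⇒ equivalent

yes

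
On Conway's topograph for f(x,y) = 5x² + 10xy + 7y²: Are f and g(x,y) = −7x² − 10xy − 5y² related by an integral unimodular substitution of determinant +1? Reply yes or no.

D₁ = -40, D₂ = -40
f: translate: b→0 (≡10 mod 10), so (5,10,7)→(5,0,2)
f: flip: (5,0,2)→(2,0,5)
f: reduced (well bottom): (2,0,5) with a≤c, −a<b≤a
g is negative-definite; reduce −g:
−g: translate: b→-4 (≡10 mod 14), so (7,10,5)→(7,-4,2)
−g: flip: (7,-4,2)→(2,4,7)
−g: translate: b→0 (≡4 mod 4), so (2,4,7)→(2,0,5)
−g: reduced (well bottom): (2,0,5) with a≤c, −a<b≤a
flip sign back: reduced form of g is (-2,0,-5)
reduced forms (2, 0, 5) vs (-2, 0, -5) ⇒ inequivalent

no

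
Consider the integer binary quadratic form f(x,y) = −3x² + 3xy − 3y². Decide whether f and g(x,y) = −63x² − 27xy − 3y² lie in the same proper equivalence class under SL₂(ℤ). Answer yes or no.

D₁ = -27, D₂ = -27
f is negative-definite; reduce −f:
−f: translate: b→3 (≡-3 mod 6), so (3,-3,3)→(3,3,3)
−f: reduced (well bottom): (3,3,3) with a≤c, −a<b≤a
flip sign back: reduced form of f is (-3,-3,-3)
g is negative-definite; reduce −g:
−g: flip: (63,27,3)→(3,-27,63)
−g: translate: b→3 (≡-27 mod 6), so (3,-27,63)→(3,3,3)
−g: reduced (well bottom): (3,3,3) with a≤c, −a<b≤a
flip sign back: reduced form of g is (-3,-3,-3)
reduced forms (-3, -3, -3) vs (-3, -3, -3) ⇒ equivalent

yes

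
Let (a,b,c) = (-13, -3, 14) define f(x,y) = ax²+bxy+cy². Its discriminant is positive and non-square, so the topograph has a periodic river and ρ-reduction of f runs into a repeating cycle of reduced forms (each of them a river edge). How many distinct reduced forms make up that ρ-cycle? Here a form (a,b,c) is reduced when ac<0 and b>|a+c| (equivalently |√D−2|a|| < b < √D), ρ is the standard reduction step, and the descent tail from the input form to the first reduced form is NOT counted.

D = 737, ⌊√D⌋ = 27
descent: ρ → (14,3,-13)  [lands on river]
river: ρ → (-13,23,4)
river: ρ → (4,25,-7)
river: ρ → (-7,17,16)
river: ρ → (16,15,-8)
river: ρ → (-8,17,14)
river: ρ → (14,11,-11)
river: ρ → (-11,11,14)
river: ρ → (14,17,-8)
river: ρ → (-8,15,16)
river: ρ → (16,17,-7)
river: ρ → (-7,25,4)
river: ρ → (4,23,-13)
river: ρ → (-13,3,14)
river: ρ → (14,25,-2)
river: ρ → (-2,27,1)
river: ρ → (1,27,-2)
river: ρ → (-2,25,14)
ρ-cycle length = 18 (tail of 1 descent step not counted)

18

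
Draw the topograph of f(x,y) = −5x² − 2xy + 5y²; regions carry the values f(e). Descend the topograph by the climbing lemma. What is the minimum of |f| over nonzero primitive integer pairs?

descent: ρ → (5,2,-5)  [lands on river]
river: ρ → (-5,8,2)
river: ρ → (2,8,-5)
river: ρ → (-5,2,5)
river: ρ → (5,8,-2)
river: ρ → (-2,8,5)
closes: descent 1, river 6
min |a| on river = 2

2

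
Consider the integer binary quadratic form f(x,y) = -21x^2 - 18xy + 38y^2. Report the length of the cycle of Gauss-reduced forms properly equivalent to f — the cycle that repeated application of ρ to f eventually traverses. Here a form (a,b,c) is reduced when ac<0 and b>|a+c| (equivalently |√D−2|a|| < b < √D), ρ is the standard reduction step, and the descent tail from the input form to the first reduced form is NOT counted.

D = 3516, ⌊√D⌋ = 59
descent: ρ → (38,18,-21)  [lands on river]
river: ρ → (-21,24,35)
river: ρ → (35,46,-10)
river: ρ → (-10,54,15)
river: ρ → (15,36,-37)
river: ρ → (-37,38,14)
river: ρ → (14,46,-25)
river: ρ → (-25,54,6)
river: ρ → (6,54,-25)
river: ρ → (-25,46,14)
river: ρ → (14,38,-37)
river: ρ → (-37,36,15)
river: ρ → (15,54,-10)
river: ρ → (-10,46,35)
river: ρ → (35,24,-21)
river: ρ → (-21,18,38)
river: ρ → (38,58,-1)
river: ρ → (-1,58,38)
ρ-cycle length = 18 (tail of 1 descent step not counted)

18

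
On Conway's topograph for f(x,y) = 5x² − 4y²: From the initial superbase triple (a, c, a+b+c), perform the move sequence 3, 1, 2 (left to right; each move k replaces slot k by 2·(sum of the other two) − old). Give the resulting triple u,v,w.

start (5,-4,1) = (f(1,0),f(0,1),f(1,1))
replace slot 3: 2·(5+(-4)) − 1 = 1 → (5,-4,1)
replace slot 1: 2·((-4)+1) − 5 = -11 → (-11,-4,1)
replace slot 2: 2·((-11)+1) − (-4) = -16 → (-11,-16,1)

-11,-16,1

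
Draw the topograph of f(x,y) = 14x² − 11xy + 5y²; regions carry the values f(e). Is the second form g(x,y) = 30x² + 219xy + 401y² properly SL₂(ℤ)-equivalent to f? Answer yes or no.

D₁ = -159, D₂ = -159
f: flip: (14,-11,5)→(5,11,14)
f: translate: b→1 (≡11 mod 10), so (5,11,14)→(5,1,8)
f: reduced (well bottom): (5,1,8) with a≤c, −a<b≤a
g: translate: b→-21 (≡219 mod 60), so (30,219,401)→(30,-21,5)
g: flip: (30,-21,5)→(5,21,30)
g: translate: b→1 (≡21 mod 10), so (5,21,30)→(5,1,8)
g: reduced (well bottom): (5,1,8) with a≤c, −a<b≤a
reduced forms (5, 1, 8) vs (5, 1, 8) ⇒ equivalent

yes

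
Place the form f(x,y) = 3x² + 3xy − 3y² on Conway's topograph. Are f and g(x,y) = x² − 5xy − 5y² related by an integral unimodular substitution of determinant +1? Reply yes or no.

D₁ = 45, D₂ = 45
river cycle of f (length 2): (-3, 3, 3), (3, 3, -3)
river cycle of g (length 2): (-5, 5, 1), (1, 5, -5)
cycles differ ⇒ inequivalent

no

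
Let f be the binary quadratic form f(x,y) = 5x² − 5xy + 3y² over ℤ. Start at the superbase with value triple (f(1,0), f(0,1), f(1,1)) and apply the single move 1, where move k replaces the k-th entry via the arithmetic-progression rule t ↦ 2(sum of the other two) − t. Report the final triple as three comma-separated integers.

start (5,3,3) = (f(1,0),f(0,1),f(1,1))
replace slot 1: 2·(3+3) − 5 = 7 → (7,3,3)

7,3,3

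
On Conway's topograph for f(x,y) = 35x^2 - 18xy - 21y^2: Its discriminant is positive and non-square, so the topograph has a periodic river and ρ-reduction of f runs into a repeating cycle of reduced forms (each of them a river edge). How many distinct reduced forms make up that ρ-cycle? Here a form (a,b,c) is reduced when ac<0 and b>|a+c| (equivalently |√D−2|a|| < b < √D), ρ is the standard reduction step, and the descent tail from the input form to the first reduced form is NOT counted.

D = 3264, ⌊√D⌋ = 57
descent: ρ → (-21,18,35)  [lands on river]
river: ρ → (35,52,-4)
river: ρ → (-4,52,35)
river: ρ → (35,18,-21)
river: ρ → (-21,24,32)
river: ρ → (32,40,-13)
river: ρ → (-13,38,35)
river: ρ → (35,32,-16)
river: ρ → (-16,32,35)
river: ρ → (35,38,-13)
river: ρ → (-13,40,32)
river: ρ → (32,24,-21)
ρ-cycle length = 12 (tail of 1 descent step not counted)

12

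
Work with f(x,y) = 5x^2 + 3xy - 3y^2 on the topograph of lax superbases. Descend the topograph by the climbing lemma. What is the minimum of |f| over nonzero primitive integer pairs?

river: ρ → (-3,3,5)
river: ρ → (5,7,-1)
river: ρ → (-1,7,5)
river: ρ → (5,3,-3)
closes: descent 0, river 4
min |a| on river = 1

1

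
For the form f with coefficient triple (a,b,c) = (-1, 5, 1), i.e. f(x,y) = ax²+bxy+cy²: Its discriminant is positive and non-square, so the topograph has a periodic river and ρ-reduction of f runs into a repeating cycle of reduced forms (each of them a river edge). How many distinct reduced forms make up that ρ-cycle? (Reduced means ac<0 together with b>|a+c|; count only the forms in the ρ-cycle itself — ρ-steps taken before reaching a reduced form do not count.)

D = 29, ⌊√D⌋ = 5
river: ρ → (1,5,-1)
river: ρ → (-1,5,1)
ρ-cycle length = 2 (tail of 0 descent steps not counted)

2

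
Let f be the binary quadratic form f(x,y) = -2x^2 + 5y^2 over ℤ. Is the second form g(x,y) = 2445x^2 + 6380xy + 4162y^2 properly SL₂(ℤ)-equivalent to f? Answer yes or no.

D₁ = 40, D₂ = 40
river cycle of f (length 6): (-2, 4, 3), (3, 2, -3), (-3, 4, 2), (2, 4, -3), (-3, 2, 3), (3, 4, -2)
river cycle of g (length 6): (3, 4, -2), (-2, 4, 3), (3, 2, -3), (-3, 4, 2), (2, 4, -3), (-3, 2, 3)
cycles coincide ⇒ equivalent

yes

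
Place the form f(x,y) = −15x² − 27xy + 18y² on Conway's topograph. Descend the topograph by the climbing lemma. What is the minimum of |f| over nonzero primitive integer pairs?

descent: ρ → (18,27,-15)  [lands on river]
river: ρ → (-15,33,12)
river: ρ → (12,39,-6)
river: ρ → (-6,33,30)
river: ρ → (30,27,-9)
river: ρ → (-9,27,30)
river: ρ → (30,33,-6)
river: ρ → (-6,39,12)
river: ρ → (12,33,-15)
river: ρ → (-15,27,18)
river: ρ → (18,9,-24)
river: ρ → (-24,39,3)
river: ρ → (3,39,-24)
river: ρ → (-24,9,18)
closes: descent 1, river 14
min |a| on river = 3

3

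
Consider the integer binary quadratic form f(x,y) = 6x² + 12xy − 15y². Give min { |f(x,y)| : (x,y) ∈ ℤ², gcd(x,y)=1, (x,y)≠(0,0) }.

river: ρ → (-15,18,3)
river: ρ → (3,18,-15)
river: ρ → (-15,12,6)
river: ρ → (6,12,-15)
closes: descent 0, river 4
min |a| on river = 3

3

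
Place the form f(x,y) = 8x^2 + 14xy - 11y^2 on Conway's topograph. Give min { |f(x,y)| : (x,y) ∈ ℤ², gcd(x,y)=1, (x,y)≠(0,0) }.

river: ρ → (-11,8,11)
river: ρ → (11,14,-8)
river: ρ → (-8,18,7)
river: ρ → (7,10,-16)
river: ρ → (-16,22,1)
river: ρ → (1,22,-16)
river: ρ → (-16,10,7)
river: ρ → (7,18,-8)
river: ρ → (-8,14,11)
river: ρ → (11,8,-11)
river: ρ → (-11,14,8)
river: ρ → (8,18,-7)
river: ρ → (-7,10,16)
river: ρ → (16,22,-1)
river: ρ → (-1,22,16)
river: ρ → (16,10,-7)
river: ρ → (-7,18,8)
river: ρ → (8,14,-11)
closes: descent 0, river 18
min |a| on river = 1

1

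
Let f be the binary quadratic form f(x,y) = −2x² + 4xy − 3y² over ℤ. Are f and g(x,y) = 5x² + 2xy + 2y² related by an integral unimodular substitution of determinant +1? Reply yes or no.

D₁ = -8, D₂ = -36
discriminants differ ⇒ not SL₂(ℤ)-equivalent

no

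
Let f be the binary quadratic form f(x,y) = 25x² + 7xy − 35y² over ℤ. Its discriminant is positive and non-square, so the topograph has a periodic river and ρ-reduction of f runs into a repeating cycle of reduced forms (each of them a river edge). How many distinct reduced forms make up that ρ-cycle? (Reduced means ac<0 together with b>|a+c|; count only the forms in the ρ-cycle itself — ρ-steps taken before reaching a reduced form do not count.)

D = 3549, ⌊√D⌋ = 59
descent: ρ → (-35,-7,25)
descent: ρ → (25,57,-3)  [lands on river]
river: ρ → (-3,57,25)
river: ρ → (25,43,-17)
river: ρ → (-17,59,1)
river: ρ → (1,59,-17)
river: ρ → (-17,43,25)
ρ-cycle length = 6 (tail of 2 descent steps not counted)

6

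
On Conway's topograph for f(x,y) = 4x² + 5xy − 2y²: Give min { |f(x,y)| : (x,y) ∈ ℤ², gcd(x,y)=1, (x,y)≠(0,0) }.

river: ρ → (-2,7,1)
river: ρ → (1,7,-2)
river: ρ → (-2,5,4)
river: ρ → (4,3,-3)
river: ρ → (-3,3,4)
river: ρ → (4,5,-2)
closes: descent 0, river 6
min |a| on river = 1

1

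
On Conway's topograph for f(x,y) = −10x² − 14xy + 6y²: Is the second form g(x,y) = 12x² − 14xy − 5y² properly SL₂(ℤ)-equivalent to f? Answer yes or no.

D₁ = 436, D₂ = 436
river cycle of f (length 14): (6, 14, -10), (-10, 6, 10), (10, 14, -6), (-6, 10, 14), (14, 18, -2), (-2, 18, 14), (14, 10, -6), (-6, 14, 10), (10, 6, -10), (-10, 14, 6), … (4 more)
river cycle of g (length 30): (-5, 14, 12), (12, 10, -7), (-7, 18, 4), (4, 14, -15), (-15, 16, 3), (3, 20, -3), (-3, 16, 15), (15, 14, -4), (-4, 18, 7), (7, 10, -12), … (20 more)
cycles differ ⇒ inequivalent

no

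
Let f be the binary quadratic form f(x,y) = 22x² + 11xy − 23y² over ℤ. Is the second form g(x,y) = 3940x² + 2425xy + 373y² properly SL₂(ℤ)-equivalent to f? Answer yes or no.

D₁ = 2145, D₂ = 2145
river cycle of f (length 10): (-23, 35, 10), (10, 45, -3), (-3, 45, 10), (10, 35, -23), (-23, 11, 22), (22, 33, -12), (-12, 39, 13), (13, 39, -12), (-12, 33, 22), (22, 11, -23)
river cycle of g (length 10): (22, 11, -23), (-23, 35, 10), (10, 45, -3), (-3, 45, 10), (10, 35, -23), (-23, 11, 22), (22, 33, -12), (-12, 39, 13), (13, 39, -12), (-12, 33, 22)
cycles coincide ⇒ equivalent

yes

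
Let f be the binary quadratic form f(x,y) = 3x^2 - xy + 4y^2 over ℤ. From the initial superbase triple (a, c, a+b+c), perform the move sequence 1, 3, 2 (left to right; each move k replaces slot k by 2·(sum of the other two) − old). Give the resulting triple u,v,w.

start (3,4,6) = (f(1,0),f(0,1),f(1,1))
replace slot 1: 2·(4+6) − 3 = 17 → (17,4,6)
replace slot 3: 2·(17+4) − 6 = 36 → (17,4,36)
replace slot 2: 2·(17+36) − 4 = 102 → (17,102,36)

17,102,36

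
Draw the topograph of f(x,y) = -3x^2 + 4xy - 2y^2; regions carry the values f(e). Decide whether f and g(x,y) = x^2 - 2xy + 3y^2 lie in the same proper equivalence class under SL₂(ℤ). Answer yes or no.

D₁ = -8, D₂ = -8
f is negative-definite; reduce −f:
−f: translate: b→2 (≡-4 mod 6), so (3,-4,2)→(3,2,1)
−f: flip: (3,2,1)→(1,-2,3)
−f: translate: b→0 (≡-2 mod 2), so (1,-2,3)→(1,0,2)
−f: reduced (well bottom): (1,0,2) with a≤c, −a<b≤a
flip sign back: reduced form of f is (-1,0,-2)
g: translate: b→0 (≡-2 mod 2), so (1,-2,3)→(1,0,2)
g: reduced (well bottom): (1,0,2) with a≤c, −a<b≤a
reduced forms (-1, 0, -2) vs (1, 0, 2) ⇒ inequivalent

no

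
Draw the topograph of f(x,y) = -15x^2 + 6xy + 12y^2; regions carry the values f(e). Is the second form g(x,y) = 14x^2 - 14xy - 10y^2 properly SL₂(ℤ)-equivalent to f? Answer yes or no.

D₁ = 756, D₂ = 756
river cycle of f (length 6): (12, 18, -9), (-9, 18, 12), (12, 6, -15), (-15, 24, 3), (3, 24, -15), (-15, 6, 12)
river cycle of g (length 4): (-10, 14, 14), (14, 14, -10), (-10, 26, 2), (2, 26, -10)
cycles differ ⇒ inequivalent

no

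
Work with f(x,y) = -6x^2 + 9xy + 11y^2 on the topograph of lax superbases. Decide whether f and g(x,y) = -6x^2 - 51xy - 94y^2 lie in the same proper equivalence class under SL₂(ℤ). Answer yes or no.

D₁ = 345, D₂ = 345
river cycle of f (length 10): (11, 13, -4), (-4, 11, 14), (14, 17, -1), (-1, 17, 14), (14, 11, -4), (-4, 13, 11), (11, 9, -6), (-6, 15, 5), (5, 15, -6), (-6, 9, 11)
river cycle of g (length 10): (-6, 9, 11), (11, 13, -4), (-4, 11, 14), (14, 17, -1), (-1, 17, 14), (14, 11, -4), (-4, 13, 11), (11, 9, -6), (-6, 15, 5), (5, 15, -6)
cycles coincide ⇒ equivalent

yes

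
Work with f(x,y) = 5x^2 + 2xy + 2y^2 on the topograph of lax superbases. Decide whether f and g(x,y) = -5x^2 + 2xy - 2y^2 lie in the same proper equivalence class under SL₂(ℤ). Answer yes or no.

D₁ = -36, D₂ = -36
f: flip: (5,2,2)→(2,-2,5)
f: translate: b→2 (≡-2 mod 4), so (2,-2,5)→(2,2,5)
f: reduced (well bottom): (2,2,5) with a≤c, −a<b≤a
g is negative-definite; reduce −g:
−g: flip: (5,-2,2)→(2,2,5)
−g: reduced (well bottom): (2,2,5) with a≤c, −a<b≤a
flip sign back: reduced form of g is (-2,-2,-5)
reduced forms (2, 2, 5) vs (-2, -2, -5) ⇒ inequivalent

no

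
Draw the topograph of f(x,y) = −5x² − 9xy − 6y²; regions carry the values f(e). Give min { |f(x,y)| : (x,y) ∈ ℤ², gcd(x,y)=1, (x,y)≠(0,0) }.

translate: b→-1 (≡9 mod 10), so (5,9,6)→(5,-1,2)
flip: (5,-1,2)→(2,1,5)
reduced (well bottom): (2,1,5) with a≤c, −a<b≤a
well minimum |f| = |-2| = 2 (negative-definite)

2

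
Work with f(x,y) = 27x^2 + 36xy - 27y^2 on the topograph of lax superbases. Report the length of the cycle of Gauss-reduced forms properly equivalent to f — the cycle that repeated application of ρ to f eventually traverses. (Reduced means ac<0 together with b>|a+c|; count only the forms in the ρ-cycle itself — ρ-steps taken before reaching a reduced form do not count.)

D = 4212, ⌊√D⌋ = 64
river: ρ → (-27,18,36)
river: ρ → (36,54,-9)
river: ρ → (-9,54,36)
river: ρ → (36,18,-27)
river: ρ → (-27,36,27)
river: ρ → (27,18,-36)
river: ρ → (-36,54,9)
river: ρ → (9,54,-36)
river: ρ → (-36,18,27)
river: ρ → (27,36,-27)
ρ-cycle length = 10 (tail of 0 descent steps not counted)

10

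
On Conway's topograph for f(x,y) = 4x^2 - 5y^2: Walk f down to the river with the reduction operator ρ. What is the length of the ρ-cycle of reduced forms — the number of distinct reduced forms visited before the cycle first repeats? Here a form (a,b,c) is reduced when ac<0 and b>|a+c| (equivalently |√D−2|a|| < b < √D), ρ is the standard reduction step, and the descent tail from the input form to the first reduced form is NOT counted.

D = 80, ⌊√D⌋ = 8
descent: ρ → (-5,0,4)
descent: ρ → (4,8,-1)  [lands on river]
river: ρ → (-1,8,4)
ρ-cycle length = 2 (tail of 2 descent steps not counted)

2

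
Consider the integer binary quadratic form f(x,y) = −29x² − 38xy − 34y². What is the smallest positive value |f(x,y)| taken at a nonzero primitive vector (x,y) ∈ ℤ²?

translate: b→-20 (≡38 mod 58), so (29,38,34)→(29,-20,25)
flip: (29,-20,25)→(25,20,29)
reduced (well bottom): (25,20,29) with a≤c, −a<b≤a
well minimum |f| = |-25| = 25 (negative-definite)

25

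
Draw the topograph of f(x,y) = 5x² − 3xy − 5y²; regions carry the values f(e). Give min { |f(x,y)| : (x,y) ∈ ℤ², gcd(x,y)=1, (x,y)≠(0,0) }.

descent: ρ → (-5,3,5)  [lands on river]
river: ρ → (5,7,-3)
river: ρ → (-3,5,7)
river: ρ → (7,9,-1)
river: ρ → (-1,9,7)
river: ρ → (7,5,-3)
river: ρ → (-3,7,5)
river: ρ → (5,3,-5)
river: ρ → (-5,7,3)
river: ρ → (3,5,-7)
river: ρ → (-7,9,1)
river: ρ → (1,9,-7)
river: ρ → (-7,5,3)
river: ρ → (3,7,-5)
closes: descent 1, river 14
min |a| on river = 1

1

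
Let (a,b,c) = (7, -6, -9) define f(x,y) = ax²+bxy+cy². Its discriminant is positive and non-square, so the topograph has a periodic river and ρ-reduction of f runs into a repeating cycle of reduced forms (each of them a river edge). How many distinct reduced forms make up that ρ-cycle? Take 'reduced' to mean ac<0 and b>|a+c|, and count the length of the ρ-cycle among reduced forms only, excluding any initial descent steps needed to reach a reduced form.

D = 288, ⌊√D⌋ = 16
descent: ρ → (-9,6,7)  [lands on river]
river: ρ → (7,8,-8)
river: ρ → (-8,8,7)
river: ρ → (7,6,-9)
river: ρ → (-9,12,4)
river: ρ → (4,12,-9)
ρ-cycle length = 6 (tail of 1 descent step not counted)

6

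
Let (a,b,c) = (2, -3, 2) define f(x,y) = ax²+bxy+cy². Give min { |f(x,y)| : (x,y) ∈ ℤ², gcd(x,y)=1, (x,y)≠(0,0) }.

translate: b→1 (≡-3 mod 4), so (2,-3,2)→(2,1,1)
flip: (2,1,1)→(1,-1,2)
translate: b→1 (≡-1 mod 2), so (1,-1,2)→(1,1,2)
reduced (well bottom): (1,1,2) with a≤c, −a<b≤a
well minimum = a = 1

1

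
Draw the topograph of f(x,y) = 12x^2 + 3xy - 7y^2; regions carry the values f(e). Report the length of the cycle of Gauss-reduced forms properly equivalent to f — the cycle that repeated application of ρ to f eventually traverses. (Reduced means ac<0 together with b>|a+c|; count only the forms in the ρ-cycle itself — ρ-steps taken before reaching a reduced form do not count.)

D = 345, ⌊√D⌋ = 18
descent: ρ → (-7,11,8)  [lands on river]
river: ρ → (8,5,-10)
river: ρ → (-10,15,3)
river: ρ → (3,15,-10)
river: ρ → (-10,5,8)
river: ρ → (8,11,-7)
river: ρ → (-7,17,2)
river: ρ → (2,15,-15)
river: ρ → (-15,15,2)
river: ρ → (2,17,-7)
ρ-cycle length = 10 (tail of 1 descent step not counted)

10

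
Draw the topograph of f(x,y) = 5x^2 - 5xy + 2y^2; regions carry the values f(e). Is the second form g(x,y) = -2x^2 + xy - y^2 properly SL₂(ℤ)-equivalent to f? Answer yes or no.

D₁ = -15, D₂ = -7
discriminants differ ⇒ not SL₂(ℤ)-equivalent

no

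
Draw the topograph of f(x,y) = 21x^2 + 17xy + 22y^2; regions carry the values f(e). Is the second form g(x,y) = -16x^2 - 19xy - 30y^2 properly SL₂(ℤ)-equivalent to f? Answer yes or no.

D₁ = -1559, D₂ = -1559
f: reduced (well bottom): (21,17,22) with a≤c, −a<b≤a
g is negative-definite; reduce −g:
−g: translate: b→-13 (≡19 mod 32), so (16,19,30)→(16,-13,27)
−g: reduced (well bottom): (16,-13,27) with a≤c, −a<b≤a
flip sign back: reduced form of g is (-16,13,-27)
reduced forms (21, 17, 22) vs (-16, 13, -27) ⇒ inequivalent

no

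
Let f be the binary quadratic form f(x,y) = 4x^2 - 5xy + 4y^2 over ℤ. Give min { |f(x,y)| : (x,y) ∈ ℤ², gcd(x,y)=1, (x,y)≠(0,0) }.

translate: b→3 (≡-5 mod 8), so (4,-5,4)→(4,3,3)
flip: (4,3,3)→(3,-3,4)
translate: b→3 (≡-3 mod 6), so (3,-3,4)→(3,3,4)
reduced (well bottom): (3,3,4) with a≤c, −a<b≤a
well minimum = a = 3

3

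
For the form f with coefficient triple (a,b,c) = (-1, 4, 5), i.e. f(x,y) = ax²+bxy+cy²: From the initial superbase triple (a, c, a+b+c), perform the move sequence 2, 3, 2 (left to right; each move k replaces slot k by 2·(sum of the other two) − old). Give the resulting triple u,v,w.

start (-1,5,8) = (f(1,0),f(0,1),f(1,1))
replace slot 2: 2·((-1)+8) − 5 = 9 → (-1,9,8)
replace slot 3: 2·((-1)+9) − 8 = 8 → (-1,9,8)
replace slot 2: 2·((-1)+8) − 9 = 5 → (-1,5,8)

-1,5,8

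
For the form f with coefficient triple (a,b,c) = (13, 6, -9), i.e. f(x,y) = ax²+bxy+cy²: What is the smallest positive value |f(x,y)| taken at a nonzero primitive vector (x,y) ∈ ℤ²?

river: ρ → (-9,12,10)
river: ρ → (10,8,-11)
river: ρ → (-11,14,7)
river: ρ → (7,14,-11)
river: ρ → (-11,8,10)
river: ρ → (10,12,-9)
river: ρ → (-9,6,13)
river: ρ → (13,20,-2)
river: ρ → (-2,20,13)
river: ρ → (13,6,-9)
closes: descent 0, river 10
min |a| on river = 2

2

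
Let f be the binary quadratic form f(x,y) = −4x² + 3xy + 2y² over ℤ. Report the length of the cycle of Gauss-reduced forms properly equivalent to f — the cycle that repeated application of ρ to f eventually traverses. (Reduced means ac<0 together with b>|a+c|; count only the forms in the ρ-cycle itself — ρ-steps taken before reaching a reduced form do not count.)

D = 41, ⌊√D⌋ = 6
river: ρ → (2,5,-2)
river: ρ → (-2,3,4)
river: ρ → (4,5,-1)
river: ρ → (-1,5,4)
river: ρ → (4,3,-2)
river: ρ → (-2,5,2)
river: ρ → (2,3,-4)
river: ρ → (-4,5,1)
river: ρ → (1,5,-4)
river: ρ → (-4,3,2)
ρ-cycle length = 10 (tail of 0 descent steps not counted)

10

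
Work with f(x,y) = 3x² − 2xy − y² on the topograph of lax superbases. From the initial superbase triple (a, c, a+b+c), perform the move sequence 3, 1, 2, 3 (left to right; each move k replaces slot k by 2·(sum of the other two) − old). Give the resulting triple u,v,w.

start (3,-1,0) = (f(1,0),f(0,1),f(1,1))
replace slot 3: 2·(3+(-1)) − 0 = 4 → (3,-1,4)
replace slot 1: 2·((-1)+4) − 3 = 3 → (3,-1,4)
replace slot 2: 2·(3+4) − (-1) = 15 → (3,15,4)
replace slot 3: 2·(3+15) − 4 = 32 → (3,15,32)

3,15,32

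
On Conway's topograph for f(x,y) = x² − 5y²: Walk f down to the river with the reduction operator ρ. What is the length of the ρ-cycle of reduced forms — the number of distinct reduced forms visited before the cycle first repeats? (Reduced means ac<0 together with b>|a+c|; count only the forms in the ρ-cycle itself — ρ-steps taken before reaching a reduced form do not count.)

D = 20, ⌊√D⌋ = 4
descent: ρ → (-5,0,1)
descent: ρ → (1,4,-1)  [lands on river]
river: ρ → (-1,4,1)
ρ-cycle length = 2 (tail of 2 descent steps not counted)

2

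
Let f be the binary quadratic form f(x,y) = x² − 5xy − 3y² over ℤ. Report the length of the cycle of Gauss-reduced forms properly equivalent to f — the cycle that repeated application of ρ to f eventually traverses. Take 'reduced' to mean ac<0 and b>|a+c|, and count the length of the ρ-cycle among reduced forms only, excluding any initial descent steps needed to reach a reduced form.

D = 37, ⌊√D⌋ = 6
descent: ρ → (-3,5,1)  [lands on river]
river: ρ → (1,5,-3)
river: ρ → (-3,1,3)
river: ρ → (3,5,-1)
river: ρ → (-1,5,3)
river: ρ → (3,1,-3)
ρ-cycle length = 6 (tail of 1 descent step not counted)

6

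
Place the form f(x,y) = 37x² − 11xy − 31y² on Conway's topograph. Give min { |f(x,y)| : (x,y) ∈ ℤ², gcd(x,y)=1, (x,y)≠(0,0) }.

descent: ρ → (-31,11,37)  [lands on river]
river: ρ → (37,63,-5)
river: ρ → (-5,67,11)
river: ρ → (11,65,-11)
river: ρ → (-11,67,5)
river: ρ → (5,63,-37)
river: ρ → (-37,11,31)
river: ρ → (31,51,-17)
river: ρ → (-17,51,31)
river: ρ → (31,11,-37)
river: ρ → (-37,63,5)
river: ρ → (5,67,-11)
river: ρ → (-11,65,11)
river: ρ → (11,67,-5)
river: ρ → (-5,63,37)
river: ρ → (37,11,-31)
river: ρ → (-31,51,17)
river: ρ → (17,51,-31)
closes: descent 1, river 18
min |a| on river = 5

5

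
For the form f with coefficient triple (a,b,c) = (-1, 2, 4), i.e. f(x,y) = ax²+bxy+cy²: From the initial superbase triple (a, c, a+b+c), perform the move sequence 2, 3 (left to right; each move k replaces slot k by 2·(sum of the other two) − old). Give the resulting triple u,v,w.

start (-1,4,5) = (f(1,0),f(0,1),f(1,1))
replace slot 2: 2·((-1)+5) − 4 = 4 → (-1,4,5)
replace slot 3: 2·((-1)+4) − 5 = 1 → (-1,4,1)

-1,4,1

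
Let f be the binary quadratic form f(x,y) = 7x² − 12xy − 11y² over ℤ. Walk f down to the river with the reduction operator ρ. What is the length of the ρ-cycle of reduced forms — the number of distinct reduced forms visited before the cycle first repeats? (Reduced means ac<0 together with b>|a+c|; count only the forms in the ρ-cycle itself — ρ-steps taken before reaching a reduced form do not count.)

D = 452, ⌊√D⌋ = 21
descent: ρ → (-11,12,7)  [lands on river]
river: ρ → (7,16,-7)
river: ρ → (-7,12,11)
river: ρ → (11,10,-8)
river: ρ → (-8,6,13)
river: ρ → (13,20,-1)
river: ρ → (-1,20,13)
river: ρ → (13,6,-8)
river: ρ → (-8,10,11)
river: ρ → (11,12,-7)
river: ρ → (-7,16,7)
river: ρ → (7,12,-11)
river: ρ → (-11,10,8)
river: ρ → (8,6,-13)
river: ρ → (-13,20,1)
river: ρ → (1,20,-13)
river: ρ → (-13,6,8)
river: ρ → (8,10,-11)
ρ-cycle length = 18 (tail of 1 descent step not counted)

18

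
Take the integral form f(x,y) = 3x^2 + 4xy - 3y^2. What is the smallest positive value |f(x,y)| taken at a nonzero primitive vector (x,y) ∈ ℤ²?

river: ρ → (-3,2,4)
river: ρ → (4,6,-1)
river: ρ → (-1,6,4)
river: ρ → (4,2,-3)
river: ρ → (-3,4,3)
river: ρ → (3,2,-4)
river: ρ → (-4,6,1)
river: ρ → (1,6,-4)
river: ρ → (-4,2,3)
river: ρ → (3,4,-3)
closes: descent 0, river 10
min |a| on river = 1

1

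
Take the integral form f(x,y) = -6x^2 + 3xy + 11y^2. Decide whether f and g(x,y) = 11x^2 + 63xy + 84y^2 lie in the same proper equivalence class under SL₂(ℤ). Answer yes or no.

D₁ = 273, D₂ = 273
river cycle of f (length 8): (-6, 15, 2), (2, 13, -13), (-13, 13, 2), (2, 15, -6), (-6, 9, 8), (8, 7, -7), (-7, 7, 8), (8, 9, -6)
river cycle of g (length 8): (-6, 15, 2), (2, 13, -13), (-13, 13, 2), (2, 15, -6), (-6, 9, 8), (8, 7, -7), (-7, 7, 8), (8, 9, -6)
cycles coincide ⇒ equivalent

yes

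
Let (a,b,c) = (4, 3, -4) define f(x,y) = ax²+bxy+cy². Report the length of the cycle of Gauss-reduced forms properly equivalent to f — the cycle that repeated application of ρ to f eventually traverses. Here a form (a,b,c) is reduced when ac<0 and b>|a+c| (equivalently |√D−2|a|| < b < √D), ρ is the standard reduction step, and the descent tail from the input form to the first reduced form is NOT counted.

D = 73, ⌊√D⌋ = 8
river: ρ → (-4,5,3)
river: ρ → (3,7,-2)
river: ρ → (-2,5,6)
river: ρ → (6,7,-1)
river: ρ → (-1,7,6)
river: ρ → (6,5,-2)
river: ρ → (-2,7,3)
river: ρ → (3,5,-4)
river: ρ → (-4,3,4)
river: ρ → (4,5,-3)
river: ρ → (-3,7,2)
river: ρ → (2,5,-6)
river: ρ → (-6,7,1)
river: ρ → (1,7,-6)
river: ρ → (-6,5,2)
river: ρ → (2,7,-3)
river: ρ → (-3,5,4)
river: ρ → (4,3,-4)
ρ-cycle length = 18 (tail of 0 descent steps not counted)

18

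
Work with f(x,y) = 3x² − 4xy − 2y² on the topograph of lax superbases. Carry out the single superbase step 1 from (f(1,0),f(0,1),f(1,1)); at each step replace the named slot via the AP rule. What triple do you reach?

start (3,-2,-3) = (f(1,0),f(0,1),f(1,1))
replace slot 1: 2·((-2)+(-3)) − 3 = -13 → (-13,-2,-3)

-13,-2,-3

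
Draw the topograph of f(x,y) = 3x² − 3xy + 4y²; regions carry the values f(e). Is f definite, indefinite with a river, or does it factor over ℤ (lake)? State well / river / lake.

D = b²−4ac = (-3)² − 4·3·4 = -39
D < 0 ⇒ definite ⇒ every region one sign ⇒ single well

well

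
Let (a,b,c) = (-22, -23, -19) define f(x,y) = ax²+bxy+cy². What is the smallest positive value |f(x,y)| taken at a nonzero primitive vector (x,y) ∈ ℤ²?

translate: b→-21 (≡23 mod 44), so (22,23,19)→(22,-21,18)
flip: (22,-21,18)→(18,21,22)
translate: b→-15 (≡21 mod 36), so (18,21,22)→(18,-15,19)
reduced (well bottom): (18,-15,19) with a≤c, −a<b≤a
well minimum |f| = |-18| = 18 (negative-definite)

18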